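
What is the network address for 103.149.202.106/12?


IP:   01100111.10010101.11001010.01101010
Mask: 11111111.11110000.00000000.00000000
AND operation:
Net:  01100111.10010000.00000000.00000000
Network: 103.144.0.0/12


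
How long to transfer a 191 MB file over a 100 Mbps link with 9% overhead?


Effective throughput = 100 * (1 - 9/100) = 91 Mbps
File size in Mb = 191 * 8 = 1528 Mb
Time = 1528 / 91
Time = 16.7912 seconds


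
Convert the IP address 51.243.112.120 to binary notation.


51 = 00110011
243 = 11110011
112 = 01110000
120 = 01111000
Binary: 00110011.11110011.01110000.01111000


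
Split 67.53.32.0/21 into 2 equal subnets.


New prefix = 21 + 1 = 22
Each subnet has 1024 addresses
  67.53.32.0/22
  67.53.36.0/22
Subnets: 67.53.32.0/22, 67.53.36.0/22


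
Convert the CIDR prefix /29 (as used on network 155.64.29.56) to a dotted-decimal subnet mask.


/29 means 29 network bits, 3 host bits
Binary: 11111111111111111111111111111000
Mask: 255.255.255.248


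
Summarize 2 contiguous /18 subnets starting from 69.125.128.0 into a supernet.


Original prefix: /18
Number of subnets: 2 = 2^1
New prefix = 18 - 1 = 17
Supernet: 69.125.128.0/17


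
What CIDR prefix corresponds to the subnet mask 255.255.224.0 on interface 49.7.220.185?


Binary: 11111111.11111111.11100000.00000000
Count leading 1s
Prefix: /19


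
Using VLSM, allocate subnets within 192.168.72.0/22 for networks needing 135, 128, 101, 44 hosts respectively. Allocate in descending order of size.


135 hosts -> /24 (254 usable): 192.168.72.0/24
128 hosts -> /24 (254 usable): 192.168.73.0/24
101 hosts -> /25 (126 usable): 192.168.74.0/25
44 hosts -> /26 (62 usable): 192.168.74.128/26
Allocation: 192.168.72.0/24 (135 hosts, 254 usable); 192.168.73.0/24 (128 hosts, 254 usable); 192.168.74.0/25 (101 hosts, 126 usable); 192.168.74.128/26 (44 hosts, 62 usable)


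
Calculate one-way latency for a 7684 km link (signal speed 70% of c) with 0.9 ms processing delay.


Speed = 0.7 * 3e5 km/s = 210000 km/s
Propagation delay = 7684 / 210000 = 0.0366 s = 36.5905 ms
Processing delay = 0.9 ms
Total one-way latency = 37.4905 ms


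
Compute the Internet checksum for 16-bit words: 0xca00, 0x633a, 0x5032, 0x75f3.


Sum all words (with carry folding):
+ 0xca00 = 0xca00
+ 0x633a = 0x2d3b
+ 0x5032 = 0x7d6d
+ 0x75f3 = 0xf360
One's complement: ~0xf360
Checksum = 0x0c9f


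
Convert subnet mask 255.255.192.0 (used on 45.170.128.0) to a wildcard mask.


Subnet mask: 255.255.192.0
Wildcard = 255.255.255.255 - subnet mask
255 - 255 = 0
255 - 255 = 0
255 - 192 = 63
255 - 0 = 255
Wildcard: 0.0.63.255


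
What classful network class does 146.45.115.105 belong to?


First octet: 146
Binary: 10010010
10xxxxxx -> Class B (128-191)
Class B, default mask 255.255.0.0 (/16)


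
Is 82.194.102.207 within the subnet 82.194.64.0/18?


Subnet network: 82.194.64.0
Test IP AND mask: 82.194.64.0
Yes, 82.194.102.207 is in 82.194.64.0/18


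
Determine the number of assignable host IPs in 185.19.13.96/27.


Host bits = 32 - 27 = 5
Total addresses = 2^5 = 32
Usable = total - 2 (network and broadcast)
Usable hosts: 30


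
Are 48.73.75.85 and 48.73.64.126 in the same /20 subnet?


Mask: 255.255.240.0
48.73.75.85 AND mask = 48.73.64.0
48.73.64.126 AND mask = 48.73.64.0
Yes, same subnet (48.73.64.0)


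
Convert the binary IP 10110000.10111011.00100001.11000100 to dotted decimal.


10110000 = 176
10111011 = 187
00100001 = 33
11000100 = 196
IP: 176.187.33.196


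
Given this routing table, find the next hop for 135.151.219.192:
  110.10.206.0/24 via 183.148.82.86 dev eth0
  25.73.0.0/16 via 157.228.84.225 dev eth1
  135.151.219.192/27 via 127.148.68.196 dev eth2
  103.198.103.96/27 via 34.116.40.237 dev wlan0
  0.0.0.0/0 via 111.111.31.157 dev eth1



Longest prefix match for 135.151.219.192:
  /24 110.10.206.0: no
  /16 25.73.0.0: no
  /27 135.151.219.192: MATCH
  /27 103.198.103.96: no
  /0 0.0.0.0: MATCH
Selected: next-hop 127.148.68.196 via eth2 (matched /27)


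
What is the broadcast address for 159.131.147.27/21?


Network: 159.131.144.0/21
Host bits = 11
Set all host bits to 1:
Broadcast: 159.131.151.255


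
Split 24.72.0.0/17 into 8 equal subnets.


New prefix = 17 + 3 = 20
Each subnet has 4096 addresses
  24.72.0.0/20
  24.72.16.0/20
  24.72.32.0/20
  24.72.48.0/20
  24.72.64.0/20
  24.72.80.0/20
  24.72.96.0/20
  24.72.112.0/20
Subnets: 24.72.0.0/20, 24.72.16.0/20, 24.72.32.0/20, 24.72.48.0/20, 24.72.64.0/20, 24.72.80.0/20, 24.72.96.0/20, 24.72.112.0/20


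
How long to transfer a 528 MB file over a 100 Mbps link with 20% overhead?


Effective throughput = 100 * (1 - 20/100) = 80 Mbps
File size in Mb = 528 * 8 = 4224 Mb
Time = 4224 / 80
Time = 52.8 seconds


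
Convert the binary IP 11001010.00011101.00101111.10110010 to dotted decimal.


11001010 = 202
00011101 = 29
00101111 = 47
10110010 = 178
IP: 202.29.47.178


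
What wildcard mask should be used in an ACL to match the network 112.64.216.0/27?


Subnet mask: 255.255.255.224
Wildcard = 255.255.255.255 - subnet mask
255 - 255 = 0
255 - 255 = 0
255 - 255 = 0
255 - 224 = 31
Wildcard: 0.0.0.31


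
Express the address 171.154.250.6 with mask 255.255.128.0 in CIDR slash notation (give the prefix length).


Binary: 11111111.11111111.10000000.00000000
Count leading 1s
Prefix: /17


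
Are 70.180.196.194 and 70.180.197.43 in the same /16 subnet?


Mask: 255.255.0.0
70.180.196.194 AND mask = 70.180.0.0
70.180.197.43 AND mask = 70.180.0.0
Yes, same subnet (70.180.0.0)


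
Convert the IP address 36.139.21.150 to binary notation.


36 = 00100100
139 = 10001011
21 = 00010101
150 = 10010110
Binary: 00100100.10001011.00010101.10010110


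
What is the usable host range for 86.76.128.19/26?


Network: 86.76.128.0
Broadcast: 86.76.128.63
First usable = network + 1
Last usable = broadcast - 1
Range: 86.76.128.1 to 86.76.128.62


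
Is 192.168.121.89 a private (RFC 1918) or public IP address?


RFC 1918 private ranges:
  10.0.0.0/8 (10.0.0.0 - 10.255.255.255)
  172.16.0.0/12 (172.16.0.0 - 172.31.255.255)
  192.168.0.0/16 (192.168.0.0 - 192.168.255.255)
Private (in 192.168.0.0/16)


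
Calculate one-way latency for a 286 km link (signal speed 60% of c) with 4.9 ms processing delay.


Speed = 0.6 * 3e5 km/s = 180000 km/s
Propagation delay = 286 / 180000 = 0.0016 s = 1.5889 ms
Processing delay = 4.9 ms
Total one-way latency = 6.4889 ms


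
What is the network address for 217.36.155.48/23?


IP:   11011001.00100100.10011011.00110000
Mask: 11111111.11111111.11111110.00000000
AND operation:
Net:  11011001.00100100.10011010.00000000
Network: 217.36.154.0/23


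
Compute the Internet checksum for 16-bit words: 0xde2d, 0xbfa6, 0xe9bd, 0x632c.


Sum all words (with carry folding):
+ 0xde2d = 0xde2d
+ 0xbfa6 = 0x9dd4
+ 0xe9bd = 0x8792
+ 0x632c = 0xeabe
One's complement: ~0xeabe
Checksum = 0x1541


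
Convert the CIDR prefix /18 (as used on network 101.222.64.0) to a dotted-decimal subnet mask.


/18 means 18 network bits, 14 host bits
Binary: 11111111111111111100000000000000
Mask: 255.255.192.0


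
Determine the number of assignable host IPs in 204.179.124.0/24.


Host bits = 32 - 24 = 8
Total addresses = 2^8 = 256
Usable = total - 2 (network and broadcast)
Usable hosts: 254


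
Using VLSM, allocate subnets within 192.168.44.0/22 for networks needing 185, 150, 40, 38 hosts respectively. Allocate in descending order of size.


185 hosts -> /24 (254 usable): 192.168.44.0/24
150 hosts -> /24 (254 usable): 192.168.45.0/24
40 hosts -> /26 (62 usable): 192.168.46.0/26
38 hosts -> /26 (62 usable): 192.168.46.64/26
Allocation: 192.168.44.0/24 (185 hosts, 254 usable); 192.168.45.0/24 (150 hosts, 254 usable); 192.168.46.0/26 (40 hosts, 62 usable); 192.168.46.64/26 (38 hosts, 62 usable)


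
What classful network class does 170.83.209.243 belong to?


First octet: 170
Binary: 10101010
10xxxxxx -> Class B (128-191)
Class B, default mask 255.255.0.0 (/16)


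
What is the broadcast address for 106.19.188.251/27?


Network: 106.19.188.224/27
Host bits = 5
Set all host bits to 1:
Broadcast: 106.19.188.255


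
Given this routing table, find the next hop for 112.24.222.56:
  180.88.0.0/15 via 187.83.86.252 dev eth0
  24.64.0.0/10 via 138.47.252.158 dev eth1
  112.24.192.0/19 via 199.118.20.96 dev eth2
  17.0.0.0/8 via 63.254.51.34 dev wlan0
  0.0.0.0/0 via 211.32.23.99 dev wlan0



Longest prefix match for 112.24.222.56:
  /15 180.88.0.0: no
  /10 24.64.0.0: no
  /19 112.24.192.0: MATCH
  /8 17.0.0.0: no
  /0 0.0.0.0: MATCH
Selected: next-hop 199.118.20.96 via eth2 (matched /19)


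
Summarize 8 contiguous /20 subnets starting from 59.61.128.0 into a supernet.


Original prefix: /20
Number of subnets: 8 = 2^3
New prefix = 20 - 3 = 17
Supernet: 59.61.128.0/17


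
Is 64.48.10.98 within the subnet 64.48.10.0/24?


Subnet network: 64.48.10.0
Test IP AND mask: 64.48.10.0
Yes, 64.48.10.98 is in 64.48.10.0/24


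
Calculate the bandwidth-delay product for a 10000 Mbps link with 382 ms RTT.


BDP = bandwidth * RTT
= 10000 Mbps * 382 ms
= 10000 * 1e6 * 382 / 1000 bits
= 3820000000 bits
= 477500000 bytes
= 466308.5938 KB
BDP = 3820000000 bits (477500000 bytes)


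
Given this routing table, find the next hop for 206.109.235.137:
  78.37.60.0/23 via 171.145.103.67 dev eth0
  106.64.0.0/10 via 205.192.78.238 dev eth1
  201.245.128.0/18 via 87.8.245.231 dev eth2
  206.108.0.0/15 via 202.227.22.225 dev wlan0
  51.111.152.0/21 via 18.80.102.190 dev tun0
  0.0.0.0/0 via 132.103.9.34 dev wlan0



Longest prefix match for 206.109.235.137:
  /23 78.37.60.0: no
  /10 106.64.0.0: no
  /18 201.245.128.0: no
  /15 206.108.0.0: MATCH
  /21 51.111.152.0: no
  /0 0.0.0.0: MATCH
Selected: next-hop 202.227.22.225 via wlan0 (matched /15)


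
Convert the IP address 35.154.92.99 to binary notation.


35 = 00100011
154 = 10011010
92 = 01011100
99 = 01100011
Binary: 00100011.10011010.01011100.01100011


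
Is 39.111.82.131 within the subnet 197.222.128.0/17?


Subnet network: 197.222.128.0
Test IP AND mask: 39.111.0.0
No, 39.111.82.131 is not in 197.222.128.0/17


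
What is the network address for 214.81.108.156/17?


IP:   11010110.01010001.01101100.10011100
Mask: 11111111.11111111.10000000.00000000
AND operation:
Net:  11010110.01010001.00000000.00000000
Network: 214.81.0.0/17


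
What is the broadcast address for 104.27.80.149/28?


Network: 104.27.80.144/28
Host bits = 4
Set all host bits to 1:
Broadcast: 104.27.80.159


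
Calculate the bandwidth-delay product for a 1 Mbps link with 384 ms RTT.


BDP = bandwidth * RTT
= 1 Mbps * 384 ms
= 1 * 1e6 * 384 / 1000 bits
= 384000 bits
= 48000 bytes
= 46.875 KB
BDP = 384000 bits (48000 bytes)


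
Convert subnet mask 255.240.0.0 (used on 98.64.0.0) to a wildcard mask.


Subnet mask: 255.240.0.0
Wildcard = 255.255.255.255 - subnet mask
255 - 255 = 0
255 - 240 = 15
255 - 0 = 255
255 - 0 = 255
Wildcard: 0.15.255.255


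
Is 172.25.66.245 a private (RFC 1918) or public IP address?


RFC 1918 private ranges:
  10.0.0.0/8 (10.0.0.0 - 10.255.255.255)
  172.16.0.0/12 (172.16.0.0 - 172.31.255.255)
  192.168.0.0/16 (192.168.0.0 - 192.168.255.255)
Private (in 172.16.0.0/12)


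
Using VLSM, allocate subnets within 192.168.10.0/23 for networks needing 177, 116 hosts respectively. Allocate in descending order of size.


177 hosts -> /24 (254 usable): 192.168.10.0/24
116 hosts -> /25 (126 usable): 192.168.11.0/25
Allocation: 192.168.10.0/24 (177 hosts, 254 usable); 192.168.11.0/25 (116 hosts, 126 usable)


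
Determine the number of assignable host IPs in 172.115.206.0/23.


Host bits = 32 - 23 = 9
Total addresses = 2^9 = 512
Usable = total - 2 (network and broadcast)
Usable hosts: 510


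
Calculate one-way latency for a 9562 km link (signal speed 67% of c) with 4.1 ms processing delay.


Speed = 0.67 * 3e5 km/s = 201000 km/s
Propagation delay = 9562 / 201000 = 0.0476 s = 47.5721 ms
Processing delay = 4.1 ms
Total one-way latency = 51.6721 ms


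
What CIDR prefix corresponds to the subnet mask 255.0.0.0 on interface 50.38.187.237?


Binary: 11111111.00000000.00000000.00000000
Count leading 1s
Prefix: /8


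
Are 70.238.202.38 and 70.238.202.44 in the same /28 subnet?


Mask: 255.255.255.240
70.238.202.38 AND mask = 70.238.202.32
70.238.202.44 AND mask = 70.238.202.32
Yes, same subnet (70.238.202.32)


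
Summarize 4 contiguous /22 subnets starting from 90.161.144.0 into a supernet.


Original prefix: /22
Number of subnets: 4 = 2^2
New prefix = 22 - 2 = 20
Supernet: 90.161.144.0/20


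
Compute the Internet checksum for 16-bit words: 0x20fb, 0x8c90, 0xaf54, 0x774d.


Sum all words (with carry folding):
+ 0x20fb = 0x20fb
+ 0x8c90 = 0xad8b
+ 0xaf54 = 0x5ce0
+ 0x774d = 0xd42d
One's complement: ~0xd42d
Checksum = 0x2bd2


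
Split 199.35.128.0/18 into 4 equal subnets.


New prefix = 18 + 2 = 20
Each subnet has 4096 addresses
  199.35.128.0/20
  199.35.144.0/20
  199.35.160.0/20
  199.35.176.0/20
Subnets: 199.35.128.0/20, 199.35.144.0/20, 199.35.160.0/20, 199.35.176.0/20


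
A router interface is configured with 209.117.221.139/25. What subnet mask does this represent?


/25 means 25 network bits, 7 host bits
Binary: 11111111111111111111111110000000
Mask: 255.255.255.128


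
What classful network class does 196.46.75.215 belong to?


First octet: 196
Binary: 11000100
110xxxxx -> Class C (192-223)
Class C, default mask 255.255.255.0 (/24)


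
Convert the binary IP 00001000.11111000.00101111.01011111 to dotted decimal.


00001000 = 8
11111000 = 248
00101111 = 47
01011111 = 95
IP: 8.248.47.95


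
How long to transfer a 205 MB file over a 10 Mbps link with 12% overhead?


Effective throughput = 10 * (1 - 12/100) = 8.8 Mbps
File size in Mb = 205 * 8 = 1640 Mb
Time = 1640 / 8.8
Time = 186.3636 seconds


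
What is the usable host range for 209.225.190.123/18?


Network: 209.225.128.0
Broadcast: 209.225.191.255
First usable = network + 1
Last usable = broadcast - 1
Range: 209.225.128.1 to 209.225.191.254


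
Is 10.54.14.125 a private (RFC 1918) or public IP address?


RFC 1918 private ranges:
  10.0.0.0/8 (10.0.0.0 - 10.255.255.255)
  172.16.0.0/12 (172.16.0.0 - 172.31.255.255)
  192.168.0.0/16 (192.168.0.0 - 192.168.255.255)
Private (in 10.0.0.0/8)


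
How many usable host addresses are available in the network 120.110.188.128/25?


Host bits = 32 - 25 = 7
Total addresses = 2^7 = 128
Usable = total - 2 (network and broadcast)
Usable hosts: 126


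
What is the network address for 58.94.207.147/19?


IP:   00111010.01011110.11001111.10010011
Mask: 11111111.11111111.11100000.00000000
AND operation:
Net:  00111010.01011110.11000000.00000000
Network: 58.94.192.0/19


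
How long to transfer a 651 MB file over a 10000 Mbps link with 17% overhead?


Effective throughput = 10000 * (1 - 17/100) = 8300 Mbps
File size in Mb = 651 * 8 = 5208 Mb
Time = 5208 / 8300
Time = 0.6275 seconds


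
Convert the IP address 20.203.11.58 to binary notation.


20 = 00010100
203 = 11001011
11 = 00001011
58 = 00111010
Binary: 00010100.11001011.00001011.00111010


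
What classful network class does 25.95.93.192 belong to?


First octet: 25
Binary: 00011001
0xxxxxxx -> Class A (1-126)
Class A, default mask 255.0.0.0 (/8)


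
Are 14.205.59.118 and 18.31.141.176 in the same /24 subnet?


Mask: 255.255.255.0
14.205.59.118 AND mask = 14.205.59.0
18.31.141.176 AND mask = 18.31.141.0
No, different subnets (14.205.59.0 vs 18.31.141.0)


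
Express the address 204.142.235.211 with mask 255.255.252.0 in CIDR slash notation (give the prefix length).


Binary: 11111111.11111111.11111100.00000000
Count leading 1s
Prefix: /22


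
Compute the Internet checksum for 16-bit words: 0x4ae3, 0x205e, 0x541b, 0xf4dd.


Sum all words (with carry folding):
+ 0x4ae3 = 0x4ae3
+ 0x205e = 0x6b41
+ 0x541b = 0xbf5c
+ 0xf4dd = 0xb43a
One's complement: ~0xb43a
Checksum = 0x4bc5


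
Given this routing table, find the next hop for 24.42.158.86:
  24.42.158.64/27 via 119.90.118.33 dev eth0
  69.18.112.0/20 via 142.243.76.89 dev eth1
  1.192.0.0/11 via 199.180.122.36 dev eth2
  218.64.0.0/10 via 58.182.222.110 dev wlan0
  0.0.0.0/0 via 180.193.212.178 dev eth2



Longest prefix match for 24.42.158.86:
  /27 24.42.158.64: MATCH
  /20 69.18.112.0: no
  /11 1.192.0.0: no
  /10 218.64.0.0: no
  /0 0.0.0.0: MATCH
Selected: next-hop 119.90.118.33 via eth0 (matched /27)


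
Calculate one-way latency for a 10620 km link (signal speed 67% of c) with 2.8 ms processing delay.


Speed = 0.67 * 3e5 km/s = 201000 km/s
Propagation delay = 10620 / 201000 = 0.0528 s = 52.8358 ms
Processing delay = 2.8 ms
Total one-way latency = 55.6358 ms


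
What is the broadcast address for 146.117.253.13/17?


Network: 146.117.128.0/17
Host bits = 15
Set all host bits to 1:
Broadcast: 146.117.255.255


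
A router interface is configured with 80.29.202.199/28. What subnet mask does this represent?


/28 means 28 network bits, 4 host bits
Binary: 11111111111111111111111111110000
Mask: 255.255.255.240


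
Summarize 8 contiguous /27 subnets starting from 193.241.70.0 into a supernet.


Original prefix: /27
Number of subnets: 8 = 2^3
New prefix = 27 - 3 = 24
Supernet: 193.241.70.0/24


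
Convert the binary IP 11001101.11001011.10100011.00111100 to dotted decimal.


11001101 = 205
11001011 = 203
10100011 = 163
00111100 = 60
IP: 205.203.163.60


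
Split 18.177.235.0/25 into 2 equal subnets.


New prefix = 25 + 1 = 26
Each subnet has 64 addresses
  18.177.235.0/26
  18.177.235.64/26
Subnets: 18.177.235.0/26, 18.177.235.64/26


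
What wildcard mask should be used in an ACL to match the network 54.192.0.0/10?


Subnet mask: 255.192.0.0
Wildcard = 255.255.255.255 - subnet mask
255 - 255 = 0
255 - 192 = 63
255 - 0 = 255
255 - 0 = 255
Wildcard: 0.63.255.255


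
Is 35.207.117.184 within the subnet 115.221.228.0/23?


Subnet network: 115.221.228.0
Test IP AND mask: 35.207.116.0
No, 35.207.117.184 is not in 115.221.228.0/23


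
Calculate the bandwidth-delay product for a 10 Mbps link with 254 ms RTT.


BDP = bandwidth * RTT
= 10 Mbps * 254 ms
= 10 * 1e6 * 254 / 1000 bits
= 2540000 bits
= 317500 bytes
= 310.0586 KB
BDP = 2540000 bits (317500 bytes)


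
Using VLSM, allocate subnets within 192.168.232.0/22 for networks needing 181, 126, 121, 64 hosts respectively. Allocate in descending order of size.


181 hosts -> /24 (254 usable): 192.168.232.0/24
126 hosts -> /25 (126 usable): 192.168.233.0/25
121 hosts -> /25 (126 usable): 192.168.233.128/25
64 hosts -> /25 (126 usable): 192.168.234.0/25
Allocation: 192.168.232.0/24 (181 hosts, 254 usable); 192.168.233.0/25 (126 hosts, 126 usable); 192.168.233.128/25 (121 hosts, 126 usable); 192.168.234.0/25 (64 hosts, 126 usable)


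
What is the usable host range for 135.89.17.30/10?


Network: 135.64.0.0
Broadcast: 135.127.255.255
First usable = network + 1
Last usable = broadcast - 1
Range: 135.64.0.1 to 135.127.255.254


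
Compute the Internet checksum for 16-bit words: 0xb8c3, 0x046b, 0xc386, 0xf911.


Sum all words (with carry folding):
+ 0xb8c3 = 0xb8c3
+ 0x046b = 0xbd2e
+ 0xc386 = 0x80b5
+ 0xf911 = 0x79c7
One's complement: ~0x79c7
Checksum = 0x8638


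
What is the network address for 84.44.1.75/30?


IP:   01010100.00101100.00000001.01001011
Mask: 11111111.11111111.11111111.11111100
AND operation:
Net:  01010100.00101100.00000001.01001000
Network: 84.44.1.72/30


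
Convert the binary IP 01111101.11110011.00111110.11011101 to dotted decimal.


01111101 = 125
11110011 = 243
00111110 = 62
11011101 = 221
IP: 125.243.62.221


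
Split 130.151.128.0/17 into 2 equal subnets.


New prefix = 17 + 1 = 18
Each subnet has 16384 addresses
  130.151.128.0/18
  130.151.192.0/18
Subnets: 130.151.128.0/18, 130.151.192.0/18


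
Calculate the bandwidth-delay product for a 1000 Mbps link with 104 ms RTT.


BDP = bandwidth * RTT
= 1000 Mbps * 104 ms
= 1000 * 1e6 * 104 / 1000 bits
= 104000000 bits
= 13000000 bytes
= 12695.3125 KB
BDP = 104000000 bits (13000000 bytes)


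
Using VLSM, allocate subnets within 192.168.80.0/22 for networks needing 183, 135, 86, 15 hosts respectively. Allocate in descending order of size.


183 hosts -> /24 (254 usable): 192.168.80.0/24
135 hosts -> /24 (254 usable): 192.168.81.0/24
86 hosts -> /25 (126 usable): 192.168.82.0/25
15 hosts -> /27 (30 usable): 192.168.82.128/27
Allocation: 192.168.80.0/24 (183 hosts, 254 usable); 192.168.81.0/24 (135 hosts, 254 usable); 192.168.82.0/25 (86 hosts, 126 usable); 192.168.82.128/27 (15 hosts, 30 usable)


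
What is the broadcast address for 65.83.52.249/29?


Network: 65.83.52.248/29
Host bits = 3
Set all host bits to 1:
Broadcast: 65.83.52.255


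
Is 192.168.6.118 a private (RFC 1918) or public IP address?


RFC 1918 private ranges:
  10.0.0.0/8 (10.0.0.0 - 10.255.255.255)
  172.16.0.0/12 (172.16.0.0 - 172.31.255.255)
  192.168.0.0/16 (192.168.0.0 - 192.168.255.255)
Private (in 192.168.0.0/16)


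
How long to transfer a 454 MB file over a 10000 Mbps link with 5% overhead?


Effective throughput = 10000 * (1 - 5/100) = 9500 Mbps
File size in Mb = 454 * 8 = 3632 Mb
Time = 3632 / 9500
Time = 0.3823 seconds


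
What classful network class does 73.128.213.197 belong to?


First octet: 73
Binary: 01001001
0xxxxxxx -> Class A (1-126)
Class A, default mask 255.0.0.0 (/8)


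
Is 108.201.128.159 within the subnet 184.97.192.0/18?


Subnet network: 184.97.192.0
Test IP AND mask: 108.201.128.0
No, 108.201.128.159 is not in 184.97.192.0/18


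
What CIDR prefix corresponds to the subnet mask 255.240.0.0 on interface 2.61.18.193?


Binary: 11111111.11110000.00000000.00000000
Count leading 1s
Prefix: /12


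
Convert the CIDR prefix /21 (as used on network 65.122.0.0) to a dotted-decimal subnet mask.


/21 means 21 network bits, 11 host bits
Binary: 11111111111111111111100000000000
Mask: 255.255.248.0


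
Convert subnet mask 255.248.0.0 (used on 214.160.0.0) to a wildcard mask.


Subnet mask: 255.248.0.0
Wildcard = 255.255.255.255 - subnet mask
255 - 255 = 0
255 - 248 = 7
255 - 0 = 255
255 - 0 = 255
Wildcard: 0.7.255.255


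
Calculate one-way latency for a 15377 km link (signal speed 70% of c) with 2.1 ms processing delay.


Speed = 0.7 * 3e5 km/s = 210000 km/s
Propagation delay = 15377 / 210000 = 0.0732 s = 73.2238 ms
Processing delay = 2.1 ms
Total one-way latency = 75.3238 ms


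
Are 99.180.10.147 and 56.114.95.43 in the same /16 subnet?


Mask: 255.255.0.0
99.180.10.147 AND mask = 99.180.0.0
56.114.95.43 AND mask = 56.114.0.0
No, different subnets (99.180.0.0 vs 56.114.0.0)


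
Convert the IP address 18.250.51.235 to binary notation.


18 = 00010010
250 = 11111010
51 = 00110011
235 = 11101011
Binary: 00010010.11111010.00110011.11101011


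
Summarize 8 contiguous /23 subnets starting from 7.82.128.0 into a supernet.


Original prefix: /23
Number of subnets: 8 = 2^3
New prefix = 23 - 3 = 20
Supernet: 7.82.128.0/20


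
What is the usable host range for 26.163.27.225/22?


Network: 26.163.24.0
Broadcast: 26.163.27.255
First usable = network + 1
Last usable = broadcast - 1
Range: 26.163.24.1 to 26.163.27.254


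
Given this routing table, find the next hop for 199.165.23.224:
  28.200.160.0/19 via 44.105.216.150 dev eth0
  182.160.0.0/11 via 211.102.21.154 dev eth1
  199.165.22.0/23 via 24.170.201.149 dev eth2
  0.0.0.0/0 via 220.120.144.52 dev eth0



Longest prefix match for 199.165.23.224:
  /19 28.200.160.0: no
  /11 182.160.0.0: no
  /23 199.165.22.0: MATCH
  /0 0.0.0.0: MATCH
Selected: next-hop 24.170.201.149 via eth2 (matched /23)


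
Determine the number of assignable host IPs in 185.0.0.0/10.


Host bits = 32 - 10 = 22
Total addresses = 2^22 = 4194304
Usable = total - 2 (network and broadcast)
Usable hosts: 4194302


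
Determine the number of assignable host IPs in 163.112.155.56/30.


Host bits = 32 - 30 = 2
Total addresses = 2^2 = 4
Usable = total - 2 (network and broadcast)
Usable hosts: 2


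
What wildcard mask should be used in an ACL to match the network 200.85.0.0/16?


Subnet mask: 255.255.0.0
Wildcard = 255.255.255.255 - subnet mask
255 - 255 = 0
255 - 255 = 0
255 - 0 = 255
255 - 0 = 255
Wildcard: 0.0.255.255


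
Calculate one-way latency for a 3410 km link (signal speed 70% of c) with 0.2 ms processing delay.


Speed = 0.7 * 3e5 km/s = 210000 km/s
Propagation delay = 3410 / 210000 = 0.0162 s = 16.2381 ms
Processing delay = 0.2 ms
Total one-way latency = 16.4381 ms


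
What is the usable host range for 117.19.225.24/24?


Network: 117.19.225.0
Broadcast: 117.19.225.255
First usable = network + 1
Last usable = broadcast - 1
Range: 117.19.225.1 to 117.19.225.254


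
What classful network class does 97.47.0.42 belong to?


First octet: 97
Binary: 01100001
0xxxxxxx -> Class A (1-126)
Class A, default mask 255.0.0.0 (/8)


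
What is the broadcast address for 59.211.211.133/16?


Network: 59.211.0.0/16
Host bits = 16
Set all host bits to 1:
Broadcast: 59.211.255.255


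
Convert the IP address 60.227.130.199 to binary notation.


60 = 00111100
227 = 11100011
130 = 10000010
199 = 11000111
Binary: 00111100.11100011.10000010.11000111


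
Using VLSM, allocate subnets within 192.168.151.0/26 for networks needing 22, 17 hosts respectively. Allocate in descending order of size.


22 hosts -> /27 (30 usable): 192.168.151.0/27
17 hosts -> /27 (30 usable): 192.168.151.32/27
Allocation: 192.168.151.0/27 (22 hosts, 30 usable); 192.168.151.32/27 (17 hosts, 30 usable)


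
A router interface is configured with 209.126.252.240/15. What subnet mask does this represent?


/15 means 15 network bits, 17 host bits
Binary: 11111111111111100000000000000000
Mask: 255.254.0.0


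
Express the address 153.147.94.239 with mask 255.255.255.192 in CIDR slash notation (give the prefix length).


Binary: 11111111.11111111.11111111.11000000
Count leading 1s
Prefix: /26


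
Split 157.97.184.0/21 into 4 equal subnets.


New prefix = 21 + 2 = 23
Each subnet has 512 addresses
  157.97.184.0/23
  157.97.186.0/23
  157.97.188.0/23
  157.97.190.0/23
Subnets: 157.97.184.0/23, 157.97.186.0/23, 157.97.188.0/23, 157.97.190.0/23


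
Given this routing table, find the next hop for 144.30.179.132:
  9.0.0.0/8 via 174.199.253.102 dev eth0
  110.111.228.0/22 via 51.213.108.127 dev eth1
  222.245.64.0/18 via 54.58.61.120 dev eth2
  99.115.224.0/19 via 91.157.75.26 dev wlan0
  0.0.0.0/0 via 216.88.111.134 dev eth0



Longest prefix match for 144.30.179.132:
  /8 9.0.0.0: no
  /22 110.111.228.0: no
  /18 222.245.64.0: no
  /19 99.115.224.0: no
  /0 0.0.0.0: MATCH
Selected: next-hop 216.88.111.134 via eth0 (matched /0)


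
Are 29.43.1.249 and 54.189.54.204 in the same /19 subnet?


Mask: 255.255.224.0
29.43.1.249 AND mask = 29.43.0.0
54.189.54.204 AND mask = 54.189.32.0
No, different subnets (29.43.0.0 vs 54.189.32.0)


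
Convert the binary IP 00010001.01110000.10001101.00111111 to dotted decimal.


00010001 = 17
01110000 = 112
10001101 = 141
00111111 = 63
IP: 17.112.141.63


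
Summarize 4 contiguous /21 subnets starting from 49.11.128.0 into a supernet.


Original prefix: /21
Number of subnets: 4 = 2^2
New prefix = 21 - 2 = 19
Supernet: 49.11.128.0/19


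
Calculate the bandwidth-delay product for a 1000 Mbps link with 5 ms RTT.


BDP = bandwidth * RTT
= 1000 Mbps * 5 ms
= 1000 * 1e6 * 5 / 1000 bits
= 5000000 bits
= 625000 bytes
= 610.3516 KB
BDP = 5000000 bits (625000 bytes)


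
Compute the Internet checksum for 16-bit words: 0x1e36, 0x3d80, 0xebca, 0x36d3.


Sum all words (with carry folding):
+ 0x1e36 = 0x1e36
+ 0x3d80 = 0x5bb6
+ 0xebca = 0x4781
+ 0x36d3 = 0x7e54
One's complement: ~0x7e54
Checksum = 0x81ab


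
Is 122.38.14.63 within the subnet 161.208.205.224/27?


Subnet network: 161.208.205.224
Test IP AND mask: 122.38.14.32
No, 122.38.14.63 is not in 161.208.205.224/27


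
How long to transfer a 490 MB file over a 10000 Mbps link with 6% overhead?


Effective throughput = 10000 * (1 - 6/100) = 9400 Mbps
File size in Mb = 490 * 8 = 3920 Mb
Time = 3920 / 9400
Time = 0.417 seconds


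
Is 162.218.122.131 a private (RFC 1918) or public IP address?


RFC 1918 private ranges:
  10.0.0.0/8 (10.0.0.0 - 10.255.255.255)
  172.16.0.0/12 (172.16.0.0 - 172.31.255.255)
  192.168.0.0/16 (192.168.0.0 - 192.168.255.255)
Public (not in any RFC 1918 range)


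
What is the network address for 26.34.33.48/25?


IP:   00011010.00100010.00100001.00110000
Mask: 11111111.11111111.11111111.10000000
AND operation:
Net:  00011010.00100010.00100001.00000000
Network: 26.34.33.0/25


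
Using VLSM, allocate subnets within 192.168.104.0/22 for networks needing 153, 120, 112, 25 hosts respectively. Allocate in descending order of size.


153 hosts -> /24 (254 usable): 192.168.104.0/24
120 hosts -> /25 (126 usable): 192.168.105.0/25
112 hosts -> /25 (126 usable): 192.168.105.128/25
25 hosts -> /27 (30 usable): 192.168.106.0/27
Allocation: 192.168.104.0/24 (153 hosts, 254 usable); 192.168.105.0/25 (120 hosts, 126 usable); 192.168.105.128/25 (112 hosts, 126 usable); 192.168.106.0/27 (25 hosts, 30 usable)


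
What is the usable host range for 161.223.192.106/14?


Network: 161.220.0.0
Broadcast: 161.223.255.255
First usable = network + 1
Last usable = broadcast - 1
Range: 161.220.0.1 to 161.223.255.254


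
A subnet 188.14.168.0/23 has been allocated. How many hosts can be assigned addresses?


Host bits = 32 - 23 = 9
Total addresses = 2^9 = 512
Usable = total - 2 (network and broadcast)
Usable hosts: 510


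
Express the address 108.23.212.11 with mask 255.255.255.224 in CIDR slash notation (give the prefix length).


Binary: 11111111.11111111.11111111.11100000
Count leading 1s
Prefix: /27


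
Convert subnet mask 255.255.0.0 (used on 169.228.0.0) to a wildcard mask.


Subnet mask: 255.255.0.0
Wildcard = 255.255.255.255 - subnet mask
255 - 255 = 0
255 - 255 = 0
255 - 0 = 255
255 - 0 = 255
Wildcard: 0.0.255.255


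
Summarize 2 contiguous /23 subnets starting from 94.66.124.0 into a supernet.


Original prefix: /23
Number of subnets: 2 = 2^1
New prefix = 23 - 1 = 22
Supernet: 94.66.124.0/22


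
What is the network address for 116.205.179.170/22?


IP:   01110100.11001101.10110011.10101010
Mask: 11111111.11111111.11111100.00000000
AND operation:
Net:  01110100.11001101.10110000.00000000
Network: 116.205.176.0/22


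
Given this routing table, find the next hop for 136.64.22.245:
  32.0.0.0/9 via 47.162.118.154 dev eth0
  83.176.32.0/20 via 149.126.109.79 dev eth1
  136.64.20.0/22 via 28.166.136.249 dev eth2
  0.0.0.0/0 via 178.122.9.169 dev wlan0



Longest prefix match for 136.64.22.245:
  /9 32.0.0.0: no
  /20 83.176.32.0: no
  /22 136.64.20.0: MATCH
  /0 0.0.0.0: MATCH
Selected: next-hop 28.166.136.249 via eth2 (matched /22)


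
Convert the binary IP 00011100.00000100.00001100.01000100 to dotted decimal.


00011100 = 28
00000100 = 4
00001100 = 12
01000100 = 68
IP: 28.4.12.68


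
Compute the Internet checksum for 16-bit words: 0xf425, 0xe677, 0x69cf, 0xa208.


Sum all words (with carry folding):
+ 0xf425 = 0xf425
+ 0xe677 = 0xda9d
+ 0x69cf = 0x446d
+ 0xa208 = 0xe675
One's complement: ~0xe675
Checksum = 0x198a


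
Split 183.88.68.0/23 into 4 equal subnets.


New prefix = 23 + 2 = 25
Each subnet has 128 addresses
  183.88.68.0/25
  183.88.68.128/25
  183.88.69.0/25
  183.88.69.128/25
Subnets: 183.88.68.0/25, 183.88.68.128/25, 183.88.69.0/25, 183.88.69.128/25


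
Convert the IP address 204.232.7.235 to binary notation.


204 = 11001100
232 = 11101000
7 = 00000111
235 = 11101011
Binary: 11001100.11101000.00000111.11101011


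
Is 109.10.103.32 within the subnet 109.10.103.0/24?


Subnet network: 109.10.103.0
Test IP AND mask: 109.10.103.0
Yes, 109.10.103.32 is in 109.10.103.0/24


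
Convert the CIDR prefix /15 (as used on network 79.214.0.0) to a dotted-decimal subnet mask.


/15 means 15 network bits, 17 host bits
Binary: 11111111111111100000000000000000
Mask: 255.254.0.0


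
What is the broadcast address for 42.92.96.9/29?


Network: 42.92.96.8/29
Host bits = 3
Set all host bits to 1:
Broadcast: 42.92.96.15


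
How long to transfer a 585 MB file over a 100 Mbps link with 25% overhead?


Effective throughput = 100 * (1 - 25/100) = 75 Mbps
File size in Mb = 585 * 8 = 4680 Mb
Time = 4680 / 75
Time = 62.4 seconds


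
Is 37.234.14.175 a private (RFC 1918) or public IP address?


RFC 1918 private ranges:
  10.0.0.0/8 (10.0.0.0 - 10.255.255.255)
  172.16.0.0/12 (172.16.0.0 - 172.31.255.255)
  192.168.0.0/16 (192.168.0.0 - 192.168.255.255)
Public (not in any RFC 1918 range)


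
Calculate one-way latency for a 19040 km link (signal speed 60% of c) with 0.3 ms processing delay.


Speed = 0.6 * 3e5 km/s = 180000 km/s
Propagation delay = 19040 / 180000 = 0.1058 s = 105.7778 ms
Processing delay = 0.3 ms
Total one-way latency = 106.0778 ms


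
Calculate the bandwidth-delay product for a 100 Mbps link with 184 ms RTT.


BDP = bandwidth * RTT
= 100 Mbps * 184 ms
= 100 * 1e6 * 184 / 1000 bits
= 18400000 bits
= 2300000 bytes
= 2246.0938 KB
BDP = 18400000 bits (2300000 bytes)


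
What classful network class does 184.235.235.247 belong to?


First octet: 184
Binary: 10111000
10xxxxxx -> Class B (128-191)
Class B, default mask 255.255.0.0 (/16)


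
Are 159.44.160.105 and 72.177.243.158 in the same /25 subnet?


Mask: 255.255.255.128
159.44.160.105 AND mask = 159.44.160.0
72.177.243.158 AND mask = 72.177.243.128
No, different subnets (159.44.160.0 vs 72.177.243.128)


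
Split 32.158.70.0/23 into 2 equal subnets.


New prefix = 23 + 1 = 24
Each subnet has 256 addresses
  32.158.70.0/24
  32.158.71.0/24
Subnets: 32.158.70.0/24, 32.158.71.0/24


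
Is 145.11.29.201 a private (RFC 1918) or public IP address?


RFC 1918 private ranges:
  10.0.0.0/8 (10.0.0.0 - 10.255.255.255)
  172.16.0.0/12 (172.16.0.0 - 172.31.255.255)
  192.168.0.0/16 (192.168.0.0 - 192.168.255.255)
Public (not in any RFC 1918 range)


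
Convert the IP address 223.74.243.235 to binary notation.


223 = 11011111
74 = 01001010
243 = 11110011
235 = 11101011
Binary: 11011111.01001010.11110011.11101011


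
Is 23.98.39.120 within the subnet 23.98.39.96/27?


Subnet network: 23.98.39.96
Test IP AND mask: 23.98.39.96
Yes, 23.98.39.120 is in 23.98.39.96/27


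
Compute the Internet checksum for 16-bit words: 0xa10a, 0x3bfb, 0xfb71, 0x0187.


Sum all words (with carry folding):
+ 0xa10a = 0xa10a
+ 0x3bfb = 0xdd05
+ 0xfb71 = 0xd877
+ 0x0187 = 0xd9fe
One's complement: ~0xd9fe
Checksum = 0x2601


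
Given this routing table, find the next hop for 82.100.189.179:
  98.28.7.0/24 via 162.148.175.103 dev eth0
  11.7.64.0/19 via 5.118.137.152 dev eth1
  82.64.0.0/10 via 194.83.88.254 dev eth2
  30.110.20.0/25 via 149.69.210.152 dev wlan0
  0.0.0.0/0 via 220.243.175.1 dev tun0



Longest prefix match for 82.100.189.179:
  /24 98.28.7.0: no
  /19 11.7.64.0: no
  /10 82.64.0.0: MATCH
  /25 30.110.20.0: no
  /0 0.0.0.0: MATCH
Selected: next-hop 194.83.88.254 via eth2 (matched /10)


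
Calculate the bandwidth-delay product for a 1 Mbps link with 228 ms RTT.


BDP = bandwidth * RTT
= 1 Mbps * 228 ms
= 1 * 1e6 * 228 / 1000 bits
= 228000 bits
= 28500 bytes
= 27.832 KB
BDP = 228000 bits (28500 bytes)


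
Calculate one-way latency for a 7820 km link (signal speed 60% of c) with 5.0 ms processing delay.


Speed = 0.6 * 3e5 km/s = 180000 km/s
Propagation delay = 7820 / 180000 = 0.0434 s = 43.4444 ms
Processing delay = 5.0 ms
Total one-way latency = 48.4444 ms


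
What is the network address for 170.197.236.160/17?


IP:   10101010.11000101.11101100.10100000
Mask: 11111111.11111111.10000000.00000000
AND operation:
Net:  10101010.11000101.10000000.00000000
Network: 170.197.128.0/17


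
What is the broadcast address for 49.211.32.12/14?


Network: 49.208.0.0/14
Host bits = 18
Set all host bits to 1:
Broadcast: 49.211.255.255


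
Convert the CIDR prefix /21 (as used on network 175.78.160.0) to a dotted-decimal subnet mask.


/21 means 21 network bits, 11 host bits
Binary: 11111111111111111111100000000000
Mask: 255.255.248.0


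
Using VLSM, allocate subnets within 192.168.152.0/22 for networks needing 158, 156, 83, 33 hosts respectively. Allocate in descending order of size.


158 hosts -> /24 (254 usable): 192.168.152.0/24
156 hosts -> /24 (254 usable): 192.168.153.0/24
83 hosts -> /25 (126 usable): 192.168.154.0/25
33 hosts -> /26 (62 usable): 192.168.154.128/26
Allocation: 192.168.152.0/24 (158 hosts, 254 usable); 192.168.153.0/24 (156 hosts, 254 usable); 192.168.154.0/25 (83 hosts, 126 usable); 192.168.154.128/26 (33 hosts, 62 usable)


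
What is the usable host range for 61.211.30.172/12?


Network: 61.208.0.0
Broadcast: 61.223.255.255
First usable = network + 1
Last usable = broadcast - 1
Range: 61.208.0.1 to 61.223.255.254


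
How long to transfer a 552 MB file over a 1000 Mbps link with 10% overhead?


Effective throughput = 1000 * (1 - 10/100) = 900 Mbps
File size in Mb = 552 * 8 = 4416 Mb
Time = 4416 / 900
Time = 4.9067 seconds


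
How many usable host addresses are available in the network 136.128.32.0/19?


Host bits = 32 - 19 = 13
Total addresses = 2^13 = 8192
Usable = total - 2 (network and broadcast)
Usable hosts: 8190


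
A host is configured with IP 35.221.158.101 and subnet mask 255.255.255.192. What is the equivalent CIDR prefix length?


Binary: 11111111.11111111.11111111.11000000
Count leading 1s
Prefix: /26


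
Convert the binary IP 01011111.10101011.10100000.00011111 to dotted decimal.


01011111 = 95
10101011 = 171
10100000 = 160
00011111 = 31
IP: 95.171.160.31


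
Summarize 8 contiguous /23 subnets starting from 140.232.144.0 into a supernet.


Original prefix: /23
Number of subnets: 8 = 2^3
New prefix = 23 - 3 = 20
Supernet: 140.232.144.0/20


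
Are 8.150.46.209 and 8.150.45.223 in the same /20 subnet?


Mask: 255.255.240.0
8.150.46.209 AND mask = 8.150.32.0
8.150.45.223 AND mask = 8.150.32.0
Yes, same subnet (8.150.32.0)


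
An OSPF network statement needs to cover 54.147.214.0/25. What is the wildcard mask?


Subnet mask: 255.255.255.128
Wildcard = 255.255.255.255 - subnet mask
255 - 255 = 0
255 - 255 = 0
255 - 255 = 0
255 - 128 = 127
Wildcard: 0.0.0.127


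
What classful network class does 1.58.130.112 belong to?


First octet: 1
Binary: 00000001
0xxxxxxx -> Class A (1-126)
Class A, default mask 255.0.0.0 (/8)


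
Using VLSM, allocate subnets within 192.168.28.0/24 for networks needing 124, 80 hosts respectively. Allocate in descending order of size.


124 hosts -> /25 (126 usable): 192.168.28.0/25
80 hosts -> /25 (126 usable): 192.168.28.128/25
Allocation: 192.168.28.0/25 (124 hosts, 126 usable); 192.168.28.128/25 (80 hosts, 126 usable)


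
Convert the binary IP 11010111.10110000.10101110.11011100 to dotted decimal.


11010111 = 215
10110000 = 176
10101110 = 174
11011100 = 220
IP: 215.176.174.220


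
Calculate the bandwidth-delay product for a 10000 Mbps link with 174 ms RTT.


BDP = bandwidth * RTT
= 10000 Mbps * 174 ms
= 10000 * 1e6 * 174 / 1000 bits
= 1740000000 bits
= 217500000 bytes
= 212402.3438 KB
BDP = 1740000000 bits (217500000 bytes)


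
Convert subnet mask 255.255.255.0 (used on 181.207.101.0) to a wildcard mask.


Subnet mask: 255.255.255.0
Wildcard = 255.255.255.255 - subnet mask
255 - 255 = 0
255 - 255 = 0
255 - 255 = 0
255 - 0 = 255
Wildcard: 0.0.0.255
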